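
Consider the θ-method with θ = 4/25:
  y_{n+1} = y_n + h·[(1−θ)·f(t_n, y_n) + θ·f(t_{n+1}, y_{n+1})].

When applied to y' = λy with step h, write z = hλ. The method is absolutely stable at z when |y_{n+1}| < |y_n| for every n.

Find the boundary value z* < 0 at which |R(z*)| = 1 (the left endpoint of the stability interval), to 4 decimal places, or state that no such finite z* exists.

On y'=λy, z=hλ:
  y_{n+1} = y_n + z·[21/25·y_n + 4/25·y_{n+1}] ⇒ (1 − 4/25z)y_{n+1} = (1 + 21/25z)y_n
  Hence R(z) = (1 + 21/25z)/(1 − 4/25z).

Find x<0 with |R(x)|<1.
x=-0.98: |R|=0.1528
R=−1: 1+21/25x = −1+4/25x ⇒ -17/25x=2 ⇒ x=2/(-17/25)=-2.9412
Confirm numerically:
  x=-2.817: |R|=0.94179 <1
  x=-1.987: |R|=0.50768 <1
  x=-1.875: |R|=0.44231 <1
  x=-3.303: |R|=1.16097 >1
  x=-3.172: |R|=1.10412 >1
So |R|<1 on (-2.9412, 0).

left endpoint -2.9412.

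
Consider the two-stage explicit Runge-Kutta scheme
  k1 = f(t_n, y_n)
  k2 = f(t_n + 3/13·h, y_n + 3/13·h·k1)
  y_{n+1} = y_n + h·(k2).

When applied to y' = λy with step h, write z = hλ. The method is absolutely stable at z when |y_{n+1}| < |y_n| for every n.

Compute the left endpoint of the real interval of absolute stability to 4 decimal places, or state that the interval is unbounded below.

Test eqn y'=λy, z=hλ:
  k1=λy_n ⇒ h·k1=z·y_n;  k2=λ(1+3/13z)y_n ⇒ h·k2=z(1+3/13z)y_n
  y_{n+1}/y_n = 1 + z(1+3/13z) = 1 + z + 3/13z²
  Hence R(z) = 1 + z + 3/13z².

Find x<0 with |R(x)|<1.
x=-1.58: |R|=0.0039
R=1: x+3/13x²=0 ⇒ x=−13/3=-4.3333; min R=1−1/(4·3/13)=-0.0833>−1
Confirm numerically:
  x=-4.100: |R|=0.77923 <1
  x=-3.605: |R|=0.39408 <1
  x=-2.817: |R|=0.01427 <1
  x=-2.739: |R|=0.00774 <1
  x=-4.850: |R|=1.57827 >1
  x=-4.474: |R|=1.14523 >1
  x=-4.360: |R|=1.02683 >1
Interval (-4.3333, 0).

z* = -4.3333.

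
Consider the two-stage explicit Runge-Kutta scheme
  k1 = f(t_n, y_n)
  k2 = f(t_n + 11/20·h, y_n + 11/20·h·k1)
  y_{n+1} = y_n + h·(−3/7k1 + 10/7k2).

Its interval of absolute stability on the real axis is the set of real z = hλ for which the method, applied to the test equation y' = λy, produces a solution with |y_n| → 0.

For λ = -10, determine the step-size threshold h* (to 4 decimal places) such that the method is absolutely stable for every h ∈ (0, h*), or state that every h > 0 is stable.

With y'=λy (z=hλ):
  k1=λy_n ⇒ h·k1=z·y_n;  k2=λ(1+11/20z)y_n ⇒ h·k2=z(1+11/20z)y_n
  y_{n+1}/y_n = 1 − 3/7z + 10/7z(1+11/20z) = 1 + z + 11/14z²
  R(z) = 1 + z + 11/14z².

Solve |R(x)|<1 on ℝ⁻.
x=-1.43: |R|=1.1767
R=1: x+11/14x²=0 ⇒ x=−14/11=-1.2727; min R=1−1/(4·11/14)=0.6818>−1
Confirm numerically:
  x=-0.900: |R|=0.73643 <1
  x=-0.790: |R|=0.70036 <1
  x=-0.569: |R|=0.68538 <1
  x=-1.622: |R|=1.44512 >1
  x=-1.510: |R|=1.28151 >1
Stable set (-1.2727, 0).

(-1.2727,0); λ=-10 ⇒ h* = (14/11)/10 = 0.1273.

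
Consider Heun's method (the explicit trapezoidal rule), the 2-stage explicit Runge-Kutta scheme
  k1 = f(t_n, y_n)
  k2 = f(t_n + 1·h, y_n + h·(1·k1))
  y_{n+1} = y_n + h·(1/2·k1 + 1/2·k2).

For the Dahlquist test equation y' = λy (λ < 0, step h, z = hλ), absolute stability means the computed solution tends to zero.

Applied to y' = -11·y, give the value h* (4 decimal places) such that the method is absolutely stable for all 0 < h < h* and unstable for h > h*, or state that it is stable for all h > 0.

Test eqn y'=λy, z=hλ:
  order 2, 2-stage ⇒ R(z)=1+z+z^2/2
  (e.g. R(-1.01)=0.50005, |R|=0.50005)

Need |R(x)|<1, x<0.
x=-1.01: |R|=0.5000
|R(-1.92)|=0.9232 |R(-1.7)|=0.7450 |R(-1.44)|=0.5968
Bisect:
  x_lo=-2.5385 |R|=1.6835  x_hi=-0.3979 |R|=0.6812
  mid=-1.46823 |R|=0.60962 →hi
  mid=-2.00337 |R|=1.00338 →lo
  mid=-1.73580 |R|=0.77070 →hi
  mid=-1.86959 |R|=0.87809 →hi
  mid=-1.93648 |R|=0.93850 →hi
  mid=-1.96993 |R|=0.97038 →hi
  mid=-1.98665 |R|=0.98674 →hi
  mid=-1.99501 |R|=0.99502 →hi
  ...
  [-2.00011,-1.99998] ⇒ x*=-2.0000
So |R|<1 on (-2.0000, 0).

(-2.0000,0); λ=-11 ⇒ h* = 0.1818.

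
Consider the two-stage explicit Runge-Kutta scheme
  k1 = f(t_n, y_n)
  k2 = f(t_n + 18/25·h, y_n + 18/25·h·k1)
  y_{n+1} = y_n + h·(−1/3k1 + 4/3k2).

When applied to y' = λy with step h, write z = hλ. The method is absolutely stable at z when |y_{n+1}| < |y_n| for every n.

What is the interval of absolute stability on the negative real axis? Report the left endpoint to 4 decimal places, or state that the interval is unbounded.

z∈(-1.0417,0).

On y'=λy, z=hλ:
  k1=λy_n ⇒ h·k1=z·y_n;  k2=λ(1+18/25z)y_n ⇒ h·k2=z(1+18/25z)y_n
  y_{n+1}/y_n = 1 − 1/3z + 4/3z(1+18/25z) = 1 + z + 24/25z²
  ⇒ R(z) = 1 + z + 24/25z².

Need |R(x)|<1, x<0.
x=-1.67: |R|=2.0073
R=1: x+24/25x²=0 ⇒ x=−25/24=-1.0417; min R=1−1/(4·24/25)=0.7396>−1
Confirm numerically:
  x=-0.702: |R|=0.77109 <1
  x=-0.529: |R|=0.73965 <1
  x=-0.494: |R|=0.74027 <1
  x=-1.628: |R|=1.91637 >1
  x=-1.451: |R|=1.57018 >1
  x=-1.310: |R|=1.33746 >1
Stable set (-1.0417, 0).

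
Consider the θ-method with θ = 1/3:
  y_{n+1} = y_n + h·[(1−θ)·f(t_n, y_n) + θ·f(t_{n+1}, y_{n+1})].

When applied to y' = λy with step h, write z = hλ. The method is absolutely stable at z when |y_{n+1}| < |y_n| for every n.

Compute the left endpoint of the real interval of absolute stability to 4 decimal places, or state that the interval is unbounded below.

z* = -6.0000.

Set f=λy, z=hλ:
  y_{n+1} = y_n + z·[2/3·y_n + 1/3·y_{n+1}] ⇒ (1 − 1/3z)y_{n+1} = (1 + 2/3z)y_n
  ⇒ R(z) = (1 + 2/3z)/(1 − 1/3z).

Solve |R(x)|<1 on ℝ⁻.
x=-0.98: |R|=0.2613
R=−1: 1+2/3x = −1+1/3x ⇒ -1/3x=2 ⇒ x=2/(-1/3)=-6.0000
Confirm numerically:
  x=-4.929: |R|=0.86493 <1
  x=-3.896: |R|=0.69490 <1
  x=-2.952: |R|=0.48790 <1
  x=-6.206: |R|=1.02238 >1
  x=-6.083: |R|=1.00914 >1
Stable set (-6.0000, 0).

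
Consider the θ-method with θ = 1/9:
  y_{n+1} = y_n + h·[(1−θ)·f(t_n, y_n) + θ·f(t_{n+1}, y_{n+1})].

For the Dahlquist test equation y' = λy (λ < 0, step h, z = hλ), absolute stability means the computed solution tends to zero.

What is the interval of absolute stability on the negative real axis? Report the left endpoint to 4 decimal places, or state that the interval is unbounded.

z∈(-2.5714,0).

With y'=λy (z=hλ):
  y_{n+1} = y_n + z·[8/9·y_n + 1/9·y_{n+1}] ⇒ (1 − 1/9z)y_{n+1} = (1 + 8/9z)y_n
  ⇒ R(z) = (1 + 8/9z)/(1 − 1/9z).

Need |R(x)|<1, x<0.
x=-1.18: |R|=0.0432
R=−1: 1+8/9x = −1+1/9x ⇒ -7/9x=2 ⇒ x=2/(-7/9)=-2.5714
Confirm numerically:
  x=-2.184: |R|=0.75751 <1
  x=-2.061: |R|=0.67697 <1
  x=-1.380: |R|=0.19653 <1
  x=-3.152: |R|=1.33443 >1
  x=-3.042: |R|=1.27354 >1
  x=-2.796: |R|=1.13327 >1
Interval (-2.5714, 0).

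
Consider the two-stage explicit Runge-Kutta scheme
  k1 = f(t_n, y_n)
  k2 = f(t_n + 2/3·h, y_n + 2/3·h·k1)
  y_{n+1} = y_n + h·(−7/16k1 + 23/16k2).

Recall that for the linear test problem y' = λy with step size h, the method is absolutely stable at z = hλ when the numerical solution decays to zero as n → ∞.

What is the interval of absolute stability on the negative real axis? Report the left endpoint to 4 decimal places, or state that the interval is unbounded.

On y'=λy, z=hλ:
  k1=λy_n ⇒ h·k1=z·y_n;  k2=λ(1+2/3z)y_n ⇒ h·k2=z(1+2/3z)y_n
  y_{n+1}/y_n = 1 − 7/16z + 23/16z(1+2/3z) = 1 + z + 23/24z²
  ⇒ R(z) = 1 + z + 23/24z².

Boundary: |R(x)|=1, x<0.
x=-1.43: |R|=1.5297
R=1: x+23/24x²=0 ⇒ x=−24/23=-1.0435; min R=1−1/(4·23/24)=0.7391>−1
Confirm numerically:
  x=-0.905: |R|=0.87990 <1
  x=-0.861: |R|=0.84943 <1
  x=-0.836: |R|=0.83378 <1
  x=-0.793: |R|=0.80965 <1
  x=-1.296: |R|=1.31363 >1
  x=-1.254: |R|=1.25299 >1
Interval (-1.0435, 0).

z∈(-1.0435,0).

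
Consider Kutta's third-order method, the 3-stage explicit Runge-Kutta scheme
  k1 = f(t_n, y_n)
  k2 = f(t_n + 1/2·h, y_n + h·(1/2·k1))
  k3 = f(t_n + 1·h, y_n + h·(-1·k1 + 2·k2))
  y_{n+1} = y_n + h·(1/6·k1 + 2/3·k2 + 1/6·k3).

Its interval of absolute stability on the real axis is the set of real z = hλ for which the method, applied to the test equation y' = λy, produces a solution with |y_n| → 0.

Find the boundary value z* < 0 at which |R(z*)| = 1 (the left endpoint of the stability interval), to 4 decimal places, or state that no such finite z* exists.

z* = -2.5127.

On y'=λy, z=hλ:
  order 3, 3-stage ⇒ R(z)=1+z+z^2/2+z^3/6
  (e.g. R(-1.54)=0.03709, |R|=0.03709)

Find x<0 with |R(x)|<1.
x=-1.54: |R|=0.0371
|R(-1.86)|=0.2027 |R(-1.24)|=0.2110 |R(-1.09)|=0.2882
Bisect:
  x_lo=-3.0559 |R|=2.1430  x_hi=-0.3277 |R|=0.7201
  mid=-1.69185 |R|=0.06778 →hi
  mid=-2.37390 |R|=0.78584 →hi
  mid=-2.71492 |R|=1.36471 →lo
  mid=-2.54441 |R|=1.05283 →lo
  mid=-2.45915 |R|=0.91403 →hi
  mid=-2.50178 |R|=0.98207 →hi
  mid=-2.52310 |R|=1.01710 →lo
  ...
  [-2.51277,-2.51261] ⇒ x*=-2.5127
So |R|<1 on (-2.5127, 0).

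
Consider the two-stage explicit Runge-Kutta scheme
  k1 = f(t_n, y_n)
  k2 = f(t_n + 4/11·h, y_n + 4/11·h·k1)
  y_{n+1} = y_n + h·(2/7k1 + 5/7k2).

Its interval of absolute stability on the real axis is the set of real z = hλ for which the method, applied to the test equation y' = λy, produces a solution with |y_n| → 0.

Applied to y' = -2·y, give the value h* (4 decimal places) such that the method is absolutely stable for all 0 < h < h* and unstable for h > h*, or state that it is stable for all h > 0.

Test eqn y'=λy, z=hλ:
  k1=λy_n ⇒ h·k1=z·y_n;  k2=λ(1+4/11z)y_n ⇒ h·k2=z(1+4/11z)y_n
  y_{n+1}/y_n = 1 + 2/7z + 5/7z(1+4/11z) = 1 + z + 20/77z²
  R(z) = 1 + z + 20/77z².

Boundary: |R(x)|=1, x<0.
x=-1.74: |R|=0.0464
R=1: x+20/77x²=0 ⇒ x=−77/20=-3.8500; min R=1−1/(4·20/77)=0.0375>−1
Confirm numerically:
  x=-3.678: |R|=0.83568 <1
  x=-2.978: |R|=0.32550 <1
  x=-2.341: |R|=0.08245 <1
  x=-2.149: |R|=0.05053 <1
  x=-4.319: |R|=1.52613 >1
  x=-3.985: |R|=1.13973 >1
So |R|<1 on (-3.8500, 0).

(-3.8500,0); λ=-2 ⇒ h* = (77/20)/2 = 1.9250.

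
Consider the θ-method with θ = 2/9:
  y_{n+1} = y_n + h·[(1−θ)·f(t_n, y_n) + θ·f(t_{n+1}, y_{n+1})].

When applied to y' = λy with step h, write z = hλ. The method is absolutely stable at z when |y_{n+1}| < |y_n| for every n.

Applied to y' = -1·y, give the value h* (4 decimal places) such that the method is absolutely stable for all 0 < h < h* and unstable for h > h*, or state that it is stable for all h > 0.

With y'=λy (z=hλ):
  y_{n+1} = y_n + z·[7/9·y_n + 2/9·y_{n+1}] ⇒ (1 − 2/9z)y_{n+1} = (1 + 7/9z)y_n
  so R(z) = (1 + 7/9z)/(1 − 2/9z).

Find x<0 with |R(x)|<1.
x=-0.36: |R|=0.6667
R=−1: 1+7/9x = −1+2/9x ⇒ -5/9x=2 ⇒ x=2/(-5/9)=-3.6000
Confirm numerically:
  x=-2.467: |R|=0.59344 <1
  x=-2.234: |R|=0.49287 <1
  x=-1.871: |R|=0.32154 <1
  x=-3.964: |R|=1.10751 >1
  x=-3.875: |R|=1.08209 >1
  x=-3.720: |R|=1.03650 >1
Stable set (-3.6000, 0).

(-3.6000,0); λ=-1 ⇒ h* = (18/5)/1 = 3.6000.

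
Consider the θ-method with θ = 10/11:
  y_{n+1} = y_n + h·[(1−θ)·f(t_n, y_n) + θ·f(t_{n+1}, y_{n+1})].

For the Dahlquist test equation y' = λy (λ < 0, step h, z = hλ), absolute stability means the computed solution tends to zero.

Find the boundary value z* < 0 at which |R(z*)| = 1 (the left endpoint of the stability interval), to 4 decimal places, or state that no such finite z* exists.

On y'=λy, z=hλ:
  y_{n+1} = y_n + z·[1/11·y_n + 10/11·y_{n+1}] ⇒ (1 − 10/11z)y_{n+1} = (1 + 1/11z)y_n
  Hence R(z) = (1 + 1/11z)/(1 − 10/11z).

Find x<0 with |R(x)|<1.
x=-1.06: |R|=0.4602
x=-2: |R|=0.2903
x=-10: |R|=0.0090
x=-100: |R|=0.0880
θ=10/11≥1/2 ⇒ |1+1/11x|<|1−10/11x| ∀x<0 ⇒ stable on all of ℝ⁻.

(−∞, 0) — no finite endpoint.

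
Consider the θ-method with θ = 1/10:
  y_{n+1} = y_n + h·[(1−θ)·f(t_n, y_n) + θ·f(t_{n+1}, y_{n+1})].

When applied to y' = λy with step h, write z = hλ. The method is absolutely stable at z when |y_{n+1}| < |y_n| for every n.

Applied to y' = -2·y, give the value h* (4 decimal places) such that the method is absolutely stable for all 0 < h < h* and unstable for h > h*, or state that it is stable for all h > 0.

With y'=λy (z=hλ):
  y_{n+1} = y_n + z·[9/10·y_n + 1/10·y_{n+1}] ⇒ (1 − 1/10z)y_{n+1} = (1 + 9/10z)y_n
  ⇒ R(z) = (1 + 9/10z)/(1 − 1/10z).

Boundary: |R(x)|=1, x<0.
x=-0.32: |R|=0.6899
R=−1: 1+9/10x = −1+1/10x ⇒ -4/5x=2 ⇒ x=2/(-4/5)=-2.5000
Confirm numerically:
  x=-2.461: |R|=0.97496 <1
  x=-2.104: |R|=0.73827 <1
  x=-1.733: |R|=0.47703 <1
  x=-1.467: |R|=0.27932 <1
  x=-3.032: |R|=1.32658 >1
  x=-2.999: |R|=1.30710 >1
  x=-2.619: |R|=1.07544 >1
So |R|<1 on (-2.5000, 0).

(-2.5000,0); λ=-2 ⇒ h* = (5/2)/2 = 1.2500.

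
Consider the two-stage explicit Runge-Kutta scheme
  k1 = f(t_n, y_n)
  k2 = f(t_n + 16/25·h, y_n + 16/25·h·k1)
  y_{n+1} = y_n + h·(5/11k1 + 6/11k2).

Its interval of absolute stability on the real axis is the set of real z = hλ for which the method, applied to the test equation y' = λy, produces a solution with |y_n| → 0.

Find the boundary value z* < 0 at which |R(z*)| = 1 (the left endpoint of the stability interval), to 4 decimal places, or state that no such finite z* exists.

On y'=λy, z=hλ:
  k1=λy_n ⇒ h·k1=z·y_n;  k2=λ(1+16/25z)y_n ⇒ h·k2=z(1+16/25z)y_n
  y_{n+1}/y_n = 1 + 5/11z + 6/11z(1+16/25z) = 1 + z + 96/275z²
  ⇒ R(z) = 1 + z + 96/275z².

Find x<0 with |R(x)|<1.
x=-1.73: |R|=0.3148
R=1: x+96/275x²=0 ⇒ x=−275/96=-2.8646; min R=1−1/(4·96/275)=0.2839>−1
Confirm numerically:
  x=-2.370: |R|=0.59081 <1
  x=-1.977: |R|=0.38743 <1
  x=-1.567: |R|=0.29019 <1
  x=-1.321: |R|=0.28818 <1
  x=-3.159: |R|=1.32468 >1
  x=-2.913: |R|=1.04923 >1
  x=-2.911: |R|=1.04717 >1
Interval (-2.8646, 0).

left endpoint -2.8646.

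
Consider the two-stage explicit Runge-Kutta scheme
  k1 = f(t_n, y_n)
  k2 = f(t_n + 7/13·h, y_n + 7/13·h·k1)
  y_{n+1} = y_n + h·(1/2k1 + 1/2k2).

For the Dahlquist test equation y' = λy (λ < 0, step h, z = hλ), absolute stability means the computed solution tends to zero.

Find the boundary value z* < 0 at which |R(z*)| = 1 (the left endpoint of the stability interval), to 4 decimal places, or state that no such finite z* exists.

On y'=λy, z=hλ:
  k1=λy_n ⇒ h·k1=z·y_n;  k2=λ(1+7/13z)y_n ⇒ h·k2=z(1+7/13z)y_n
  y_{n+1}/y_n = 1 + 1/2z + 1/2z(1+7/13z) = 1 + z + 7/26z²
  so R(z) = 1 + z + 7/26z².

Need |R(x)|<1, x<0.
x=-1.73: |R|=0.0758
R=1: x+7/26x²=0 ⇒ x=−26/7=-3.7143; min R=1−1/(4·7/26)=0.0714>−1
Confirm numerically:
  x=-3.151: |R|=0.52214 <1
  x=-3.044: |R|=0.45068 <1
  x=-2.974: |R|=0.40726 <1
  x=-1.604: |R|=0.08868 <1
  x=-4.056: |R|=1.37315 >1
  x=-3.899: |R|=1.19390 >1
Interval (-3.7143, 0).

z* = -3.7143.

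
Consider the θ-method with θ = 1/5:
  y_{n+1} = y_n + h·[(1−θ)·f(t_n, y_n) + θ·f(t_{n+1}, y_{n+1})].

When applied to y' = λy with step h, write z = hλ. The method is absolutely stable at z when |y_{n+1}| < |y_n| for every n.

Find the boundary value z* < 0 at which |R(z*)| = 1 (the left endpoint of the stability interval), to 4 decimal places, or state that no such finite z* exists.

On y'=λy, z=hλ:
  y_{n+1} = y_n + z·[4/5·y_n + 1/5·y_{n+1}] ⇒ (1 − 1/5z)y_{n+1} = (1 + 4/5z)y_n
  Hence R(z) = (1 + 4/5z)/(1 − 1/5z).

Solve |R(x)|<1 on ℝ⁻.
x=-0.92: |R|=0.2230
R=−1: 1+4/5x = −1+1/5x ⇒ -3/5x=2 ⇒ x=2/(-3/5)=-3.3333
Confirm numerically:
  x=-3.293: |R|=0.98541 <1
  x=-3.116: |R|=0.91966 <1
  x=-1.587: |R|=0.20465 <1
  x=-1.540: |R|=0.17737 <1
  x=-3.773: |R|=1.15035 >1
  x=-3.732: |R|=1.13697 >1
  x=-3.573: |R|=1.08387 >1
Stable set (-3.3333, 0).

z* = -3.3333.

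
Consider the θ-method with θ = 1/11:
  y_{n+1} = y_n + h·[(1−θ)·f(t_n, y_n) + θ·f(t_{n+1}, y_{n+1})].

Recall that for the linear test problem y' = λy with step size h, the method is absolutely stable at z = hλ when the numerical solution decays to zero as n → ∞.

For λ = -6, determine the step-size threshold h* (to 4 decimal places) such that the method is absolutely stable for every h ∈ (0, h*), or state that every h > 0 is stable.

(-2.4444,0); λ=-6 ⇒ h* = (22/9)/6 = 0.4074.

Test eqn y'=λy, z=hλ:
  y_{n+1} = y_n + z·[10/11·y_n + 1/11·y_{n+1}] ⇒ (1 − 1/11z)y_{n+1} = (1 + 10/11z)y_n
  so R(z) = (1 + 10/11z)/(1 − 1/11z).

Boundary: |R(x)|=1, x<0.
x=-0.65: |R|=0.3863
R=−1: 1+10/11x = −1+1/11x ⇒ -9/11x=2 ⇒ x=2/(-9/11)=-2.4444
Confirm numerically:
  x=-2.104: |R|=0.76618 <1
  x=-1.512: |R|=0.32928 <1
  x=-1.488: |R|=0.31070 <1
  x=-1.133: |R|=0.02720 <1
  x=-2.697: |R|=1.16595 >1
  x=-2.695: |R|=1.16466 >1
  x=-2.483: |R|=1.02574 >1
Stable set (-2.4444, 0).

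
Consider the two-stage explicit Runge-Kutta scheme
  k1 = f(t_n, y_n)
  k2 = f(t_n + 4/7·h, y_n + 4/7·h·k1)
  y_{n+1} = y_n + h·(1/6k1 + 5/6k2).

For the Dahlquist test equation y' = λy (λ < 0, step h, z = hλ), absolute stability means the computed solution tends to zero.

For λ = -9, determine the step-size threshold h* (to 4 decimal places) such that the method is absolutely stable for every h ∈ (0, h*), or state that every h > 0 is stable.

On y'=λy, z=hλ:
  k1=λy_n ⇒ h·k1=z·y_n;  k2=λ(1+4/7z)y_n ⇒ h·k2=z(1+4/7z)y_n
  y_{n+1}/y_n = 1 + 1/6z + 5/6z(1+4/7z) = 1 + z + 10/21z²
  ⇒ R(z) = 1 + z + 10/21z².

Find x<0 with |R(x)|<1.
x=-0.5: |R|=0.6190
R=1: x+10/21x²=0 ⇒ x=−21/10=-2.1000; min R=1−1/(4·10/21)=0.4750>−1
Confirm numerically:
  x=-1.909: |R|=0.82637 <1
  x=-1.719: |R|=0.68812 <1
  x=-0.928: |R|=0.48209 <1
  x=-0.843: |R|=0.49540 <1
  x=-2.446: |R|=1.40301 >1
  x=-2.280: |R|=1.19543 >1
So |R|<1 on (-2.1000, 0).

(-2.1000,0); λ=-9 ⇒ h* = (21/10)/9 = 0.2333.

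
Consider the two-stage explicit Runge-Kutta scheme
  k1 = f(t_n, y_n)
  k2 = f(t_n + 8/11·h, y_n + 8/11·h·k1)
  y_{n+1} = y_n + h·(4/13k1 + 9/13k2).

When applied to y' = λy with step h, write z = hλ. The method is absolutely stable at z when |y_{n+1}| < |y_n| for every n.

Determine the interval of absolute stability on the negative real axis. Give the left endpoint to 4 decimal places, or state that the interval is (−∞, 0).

(-1.9861, 0).

Test eqn y'=λy, z=hλ:
  k1=λy_n ⇒ h·k1=z·y_n;  k2=λ(1+8/11z)y_n ⇒ h·k2=z(1+8/11z)y_n
  y_{n+1}/y_n = 1 + 4/13z + 9/13z(1+8/11z) = 1 + z + 72/143z²
  R(z) = 1 + z + 72/143z².

Boundary: |R(x)|=1, x<0.
x=-1.02: |R|=0.5038
R=1: x+72/143x²=0 ⇒ x=−143/72=-1.9861; min R=1−1/(4·72/143)=0.5035>−1
Confirm numerically:
  x=-1.960: |R|=0.97423 <1
  x=-1.834: |R|=0.85954 <1
  x=-1.822: |R|=0.84945 <1
  x=-1.527: |R|=0.64702 <1
  x=-2.552: |R|=1.72712 >1
  x=-2.189: |R|=1.22361 >1
Interval (-1.9861, 0).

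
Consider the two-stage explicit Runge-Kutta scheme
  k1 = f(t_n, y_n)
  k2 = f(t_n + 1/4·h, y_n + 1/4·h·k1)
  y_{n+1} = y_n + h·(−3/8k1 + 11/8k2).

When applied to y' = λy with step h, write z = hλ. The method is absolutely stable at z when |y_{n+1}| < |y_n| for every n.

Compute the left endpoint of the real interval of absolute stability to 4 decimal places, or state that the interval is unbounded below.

left endpoint -2.9091.

Test eqn y'=λy, z=hλ:
  k1=λy_n ⇒ h·k1=z·y_n;  k2=λ(1+1/4z)y_n ⇒ h·k2=z(1+1/4z)y_n
  y_{n+1}/y_n = 1 − 3/8z + 11/8z(1+1/4z) = 1 + z + 11/32z²
  so R(z) = 1 + z + 11/32z².

Find x<0 with |R(x)|<1.
x=-1.31: |R|=0.2799
R=1: x+11/32x²=0 ⇒ x=−32/11=-2.9091; min R=1−1/(4·11/32)=0.2727>−1
Confirm numerically:
  x=-1.787: |R|=0.31072 <1
  x=-1.692: |R|=0.29211 <1
  x=-1.455: |R|=0.27273 <1
  x=-3.250: |R|=1.38086 >1
  x=-3.004: |R|=1.09801 >1
So |R|<1 on (-2.9091, 0).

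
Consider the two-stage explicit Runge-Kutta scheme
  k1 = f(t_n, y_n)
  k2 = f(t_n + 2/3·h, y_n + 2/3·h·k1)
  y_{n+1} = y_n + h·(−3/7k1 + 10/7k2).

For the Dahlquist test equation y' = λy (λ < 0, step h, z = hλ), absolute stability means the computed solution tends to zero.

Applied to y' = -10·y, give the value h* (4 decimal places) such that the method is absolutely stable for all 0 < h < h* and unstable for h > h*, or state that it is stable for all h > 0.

(-1.0500,0); λ=-10 ⇒ h* = (21/20)/10 = 0.1050.

Test eqn y'=λy, z=hλ:
  k1=λy_n ⇒ h·k1=z·y_n;  k2=λ(1+2/3z)y_n ⇒ h·k2=z(1+2/3z)y_n
  y_{n+1}/y_n = 1 − 3/7z + 10/7z(1+2/3z) = 1 + z + 20/21z²
  R(z) = 1 + z + 20/21z².

Solve |R(x)|<1 on ℝ⁻.
x=-1.35: |R|=1.3857
R=1: x+20/21x²=0 ⇒ x=−21/20=-1.0500; min R=1−1/(4·20/21)=0.7375>−1
Confirm numerically:
  x=-1.013: |R|=0.96430 <1
  x=-0.724: |R|=0.77522 <1
  x=-0.688: |R|=0.76280 <1
  x=-1.643: |R|=1.92790 >1
  x=-1.249: |R|=1.23672 >1
  x=-1.141: |R|=1.09889 >1
So |R|<1 on (-1.0500, 0).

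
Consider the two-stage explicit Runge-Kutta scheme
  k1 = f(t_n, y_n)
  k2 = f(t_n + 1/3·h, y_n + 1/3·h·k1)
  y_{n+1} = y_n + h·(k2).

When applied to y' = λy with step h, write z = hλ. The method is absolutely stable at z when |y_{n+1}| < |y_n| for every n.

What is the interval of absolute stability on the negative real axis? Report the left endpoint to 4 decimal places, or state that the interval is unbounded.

Test eqn y'=λy, z=hλ:
  k1=λy_n ⇒ h·k1=z·y_n;  k2=λ(1+1/3z)y_n ⇒ h·k2=z(1+1/3z)y_n
  y_{n+1}/y_n = 1 + z(1+1/3z) = 1 + z + 1/3z²
  ⇒ R(z) = 1 + z + 1/3z².

Solve |R(x)|<1 on ℝ⁻.
x=-0.76: |R|=0.4325
R=1: x+1/3x²=0 ⇒ x=−3=-3.0000; min R=1−1/(4·1/3)=0.2500>−1
Confirm numerically:
  x=-2.942: |R|=0.94312 <1
  x=-2.833: |R|=0.84230 <1
  x=-2.384: |R|=0.51049 <1
  x=-2.075: |R|=0.36021 <1
  x=-3.378: |R|=1.42563 >1
  x=-3.294: |R|=1.32281 >1
So |R|<1 on (-3.0000, 0).

(-3.0000, 0).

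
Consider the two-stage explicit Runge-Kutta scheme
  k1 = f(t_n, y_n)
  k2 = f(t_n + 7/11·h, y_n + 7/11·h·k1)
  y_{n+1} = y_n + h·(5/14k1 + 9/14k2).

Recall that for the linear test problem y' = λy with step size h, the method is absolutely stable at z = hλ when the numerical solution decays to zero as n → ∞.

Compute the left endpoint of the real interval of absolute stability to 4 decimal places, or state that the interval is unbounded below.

left endpoint -2.4444.

On y'=λy, z=hλ:
  k1=λy_n ⇒ h·k1=z·y_n;  k2=λ(1+7/11z)y_n ⇒ h·k2=z(1+7/11z)y_n
  y_{n+1}/y_n = 1 + 5/14z + 9/14z(1+7/11z) = 1 + z + 9/22z²
  Hence R(z) = 1 + z + 9/22z².

Find x<0 with |R(x)|<1.
x=-1.19: |R|=0.3893
R=1: x+9/22x²=0 ⇒ x=−22/9=-2.4444; min R=1−1/(4·9/22)=0.3889>−1
Confirm numerically:
  x=-2.291: |R|=0.85619 <1
  x=-2.027: |R|=0.65384 <1
  x=-2.010: |R|=0.64277 <1
  x=-2.742: |R|=1.33378 >1
  x=-2.625: |R|=1.19389 >1
  x=-2.498: |R|=1.05473 >1
Stable set (-2.4444, 0).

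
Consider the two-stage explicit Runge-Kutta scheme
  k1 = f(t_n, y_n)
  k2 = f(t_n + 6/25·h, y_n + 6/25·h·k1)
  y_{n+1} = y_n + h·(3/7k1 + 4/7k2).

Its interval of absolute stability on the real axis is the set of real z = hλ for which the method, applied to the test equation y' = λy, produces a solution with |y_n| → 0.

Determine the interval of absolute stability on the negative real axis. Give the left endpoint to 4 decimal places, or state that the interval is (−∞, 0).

Test eqn y'=λy, z=hλ:
  k1=λy_n ⇒ h·k1=z·y_n;  k2=λ(1+6/25z)y_n ⇒ h·k2=z(1+6/25z)y_n
  y_{n+1}/y_n = 1 + 3/7z + 4/7z(1+6/25z) = 1 + z + 24/175z²
  Hence R(z) = 1 + z + 24/175z².

Find x<0 with |R(x)|<1.
x=-0.52: |R|=0.5171
R=1: x+24/175x²=0 ⇒ x=−175/24=-7.2917; min R=1−1/(4·24/175)=-0.8229>−1
Confirm numerically:
  x=-6.701: |R|=0.45718 <1
  x=-6.320: |R|=0.15781 <1
  x=-3.892: |R|=0.81461 <1
  x=-7.755: |R|=1.49277 >1
  x=-7.628: |R|=1.35185 >1
Stable set (-7.2917, 0).

(-7.2917, 0).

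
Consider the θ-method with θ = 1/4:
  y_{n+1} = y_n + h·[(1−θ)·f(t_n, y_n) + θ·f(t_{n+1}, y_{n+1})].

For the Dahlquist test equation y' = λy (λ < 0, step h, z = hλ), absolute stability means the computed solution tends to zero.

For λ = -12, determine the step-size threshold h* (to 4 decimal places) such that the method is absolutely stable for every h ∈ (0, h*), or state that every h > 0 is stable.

(-4.0000,0); λ=-12 ⇒ h* = (4)/12 = 0.3333.

On y'=λy, z=hλ:
  y_{n+1} = y_n + z·[3/4·y_n + 1/4·y_{n+1}] ⇒ (1 − 1/4z)y_{n+1} = (1 + 3/4z)y_n
  ⇒ R(z) = (1 + 3/4z)/(1 − 1/4z).

Solve |R(x)|<1 on ℝ⁻.
x=-1.76: |R|=0.2222
R=−1: 1+3/4x = −1+1/4x ⇒ -1/2x=2 ⇒ x=2/(-1/2)=-4.0000
Confirm numerically:
  x=-3.722: |R|=0.92800 <1
  x=-2.983: |R|=0.70872 <1
  x=-2.377: |R|=0.49098 <1
  x=-1.966: |R|=0.31814 <1
  x=-4.483: |R|=1.11387 >1
  x=-4.479: |R|=1.11299 >1
  x=-4.476: |R|=1.11232 >1
Interval (-4.0000, 0).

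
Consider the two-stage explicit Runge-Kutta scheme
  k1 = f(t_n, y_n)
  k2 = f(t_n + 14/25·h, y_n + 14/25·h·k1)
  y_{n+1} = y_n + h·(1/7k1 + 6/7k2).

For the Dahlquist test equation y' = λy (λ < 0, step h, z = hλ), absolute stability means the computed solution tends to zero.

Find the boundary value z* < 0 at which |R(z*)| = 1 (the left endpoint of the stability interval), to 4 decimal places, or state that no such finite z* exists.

left endpoint -2.0833.

With y'=λy (z=hλ):
  k1=λy_n ⇒ h·k1=z·y_n;  k2=λ(1+14/25z)y_n ⇒ h·k2=z(1+14/25z)y_n
  y_{n+1}/y_n = 1 + 1/7z + 6/7z(1+14/25z) = 1 + z + 12/25z²
  so R(z) = 1 + z + 12/25z².

Solve |R(x)|<1 on ℝ⁻.
x=-1.19: |R|=0.4897
R=1: x+12/25x²=0 ⇒ x=−25/12=-2.0833; min R=1−1/(4·12/25)=0.4792>−1
Confirm numerically:
  x=-1.408: |R|=0.54358 <1
  x=-1.344: |R|=0.52304 <1
  x=-1.126: |R|=0.48258 <1
  x=-0.936: |R|=0.48453 <1
  x=-2.562: |R|=1.58865 >1
  x=-2.211: |R|=1.13549 >1
Stable set (-2.0833, 0).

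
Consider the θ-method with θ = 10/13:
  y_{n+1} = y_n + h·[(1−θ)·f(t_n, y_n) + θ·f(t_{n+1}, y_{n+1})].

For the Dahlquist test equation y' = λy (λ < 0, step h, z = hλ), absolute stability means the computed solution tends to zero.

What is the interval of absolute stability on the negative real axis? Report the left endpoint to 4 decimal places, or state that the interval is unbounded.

(−∞, 0) — no finite endpoint.

Set f=λy, z=hλ:
  y_{n+1} = y_n + z·[3/13·y_n + 10/13·y_{n+1}] ⇒ (1 − 10/13z)y_{n+1} = (1 + 3/13z)y_n
  ⇒ R(z) = (1 + 3/13z)/(1 − 10/13z).

Need |R(x)|<1, x<0.
x=-1.19: |R|=0.3787
x=-2: |R|=0.2121
x=-10: |R|=0.1504
x=-100: |R|=0.2833
θ=10/13≥1/2 ⇒ |1+3/13x|<|1−10/13x| ∀x<0 ⇒ stable on all of ℝ⁻.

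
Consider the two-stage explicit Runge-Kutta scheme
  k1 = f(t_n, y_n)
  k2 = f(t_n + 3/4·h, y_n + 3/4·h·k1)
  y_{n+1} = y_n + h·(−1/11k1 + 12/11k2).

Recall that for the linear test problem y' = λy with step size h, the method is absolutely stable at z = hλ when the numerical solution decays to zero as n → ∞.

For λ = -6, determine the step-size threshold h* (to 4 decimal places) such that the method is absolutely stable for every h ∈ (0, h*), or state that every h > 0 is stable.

(-1.2222,0); λ=-6 ⇒ h* = (11/9)/6 = 0.2037.

On y'=λy, z=hλ:
  k1=λy_n ⇒ h·k1=z·y_n;  k2=λ(1+3/4z)y_n ⇒ h·k2=z(1+3/4z)y_n
  y_{n+1}/y_n = 1 − 1/11z + 12/11z(1+3/4z) = 1 + z + 9/11z²
  R(z) = 1 + z + 9/11z².

Need |R(x)|<1, x<0.
x=-1.09: |R|=0.8821
R=1: x+9/11x²=0 ⇒ x=−11/9=-1.2222; min R=1−1/(4·9/11)=0.6944>−1
Confirm numerically:
  x=-1.130: |R|=0.91474 <1
  x=-0.716: |R|=0.70345 <1
  x=-0.690: |R|=0.69954 <1
  x=-1.758: |R|=1.77064 >1
  x=-1.713: |R|=1.68785 >1
Stable set (-1.2222, 0).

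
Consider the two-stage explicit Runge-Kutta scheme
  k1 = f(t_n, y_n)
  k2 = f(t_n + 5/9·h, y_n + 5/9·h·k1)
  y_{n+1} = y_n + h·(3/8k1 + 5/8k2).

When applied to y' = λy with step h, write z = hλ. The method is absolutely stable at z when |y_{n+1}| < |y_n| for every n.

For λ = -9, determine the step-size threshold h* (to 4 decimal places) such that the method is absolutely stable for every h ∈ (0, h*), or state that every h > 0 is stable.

With y'=λy (z=hλ):
  k1=λy_n ⇒ h·k1=z·y_n;  k2=λ(1+5/9z)y_n ⇒ h·k2=z(1+5/9z)y_n
  y_{n+1}/y_n = 1 + 3/8z + 5/8z(1+5/9z) = 1 + z + 25/72z²
  Hence R(z) = 1 + z + 25/72z².

Solve |R(x)|<1 on ℝ⁻.
x=-1.48: |R|=0.2806
R=1: x+25/72x²=0 ⇒ x=−72/25=-2.8800; min R=1−1/(4·25/72)=0.2800>−1
Confirm numerically:
  x=-2.576: |R|=0.72809 <1
  x=-2.051: |R|=0.40963 <1
  x=-1.979: |R|=0.38088 <1
  x=-3.290: |R|=1.46837 >1
  x=-3.112: |R|=1.25069 >1
Stable set (-2.8800, 0).

(-2.8800,0); λ=-9 ⇒ h* = (72/25)/9 = 0.3200.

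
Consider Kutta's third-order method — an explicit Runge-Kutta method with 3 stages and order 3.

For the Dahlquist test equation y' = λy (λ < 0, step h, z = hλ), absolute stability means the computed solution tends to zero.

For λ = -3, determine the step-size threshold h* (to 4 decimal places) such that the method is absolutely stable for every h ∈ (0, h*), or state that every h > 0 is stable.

Set f=λy, z=hλ:
  order 3, 3-stage ⇒ R(z)=1+z+z^2/2+z^3/6
  (e.g. R(-1.37)=0.13989, |R|=0.13989)

Find x<0 with |R(x)|<1.
x=-1.37: |R|=0.1399
|R(-2.79)|=1.5176 |R(-2.2)|=0.5547 |R(-1.34)|=0.1568
Bisect:
  x_lo=-2.8990 |R|=1.7575  x_hi=-0.2011 |R|=0.8177
  mid=-1.55005 |R|=0.03057 →hi
  mid=-2.22452 |R|=0.58494 →hi
  mid=-2.56175 |R|=1.08241 →lo
  mid=-2.39313 |R|=0.81387 →hi
  mid=-2.47744 |R|=0.94289 →hi
  mid=-2.51960 |R|=1.01130 →lo
  mid=-2.49852 |R|=0.97676 →hi
  ...
  [-2.51284,-2.51268] ⇒ x*=-2.5127
Interval (-2.5127, 0).

(-2.5127,0); λ=-3 ⇒ h* = 0.8376.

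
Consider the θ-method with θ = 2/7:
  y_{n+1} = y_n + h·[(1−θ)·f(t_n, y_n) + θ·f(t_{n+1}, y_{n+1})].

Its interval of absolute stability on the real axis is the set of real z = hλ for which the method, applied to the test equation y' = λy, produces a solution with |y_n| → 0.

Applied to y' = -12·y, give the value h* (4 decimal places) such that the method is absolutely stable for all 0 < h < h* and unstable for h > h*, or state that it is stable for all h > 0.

(-4.6667,0); λ=-12 ⇒ h* = (14/3)/12 = 0.3889.

Set f=λy, z=hλ:
  y_{n+1} = y_n + z·[5/7·y_n + 2/7·y_{n+1}] ⇒ (1 − 2/7z)y_{n+1} = (1 + 5/7z)y_n
  R(z) = (1 + 5/7z)/(1 − 2/7z).

Need |R(x)|<1, x<0.
x=-0.54: |R|=0.5322
R=−1: 1+5/7x = −1+2/7x ⇒ -3/7x=2 ⇒ x=2/(-3/7)=-4.6667
Confirm numerically:
  x=-4.427: |R|=0.95465 <1
  x=-3.075: |R|=0.63688 <1
  x=-2.228: |R|=0.36138 <1
  x=-5.193: |R|=1.09082 >1
  x=-4.920: |R|=1.04513 >1
Stable set (-4.6667, 0).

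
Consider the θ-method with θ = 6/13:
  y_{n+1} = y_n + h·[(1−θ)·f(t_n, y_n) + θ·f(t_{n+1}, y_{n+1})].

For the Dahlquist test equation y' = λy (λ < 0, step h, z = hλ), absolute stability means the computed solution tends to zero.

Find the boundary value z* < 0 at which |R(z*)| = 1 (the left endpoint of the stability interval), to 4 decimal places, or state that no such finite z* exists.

Test eqn y'=λy, z=hλ:
  y_{n+1} = y_n + z·[7/13·y_n + 6/13·y_{n+1}] ⇒ (1 − 6/13z)y_{n+1} = (1 + 7/13z)y_n
  ⇒ R(z) = (1 + 7/13z)/(1 − 6/13z).

Boundary: |R(x)|=1, x<0.
x=-0.99: |R|=0.3205
R=−1: 1+7/13x = −1+6/13x ⇒ -1/13x=2 ⇒ x=2/(-1/13)=-26.0000
Confirm numerically:
  x=-20.877: |R|=0.96295 <1
  x=-15.900: |R|=0.90683 <1
  x=-14.460: |R|=0.88432 <1
  x=-11.220: |R|=0.81599 <1
  x=-26.591: |R|=1.00343 >1
  x=-26.588: |R|=1.00341 >1
Interval (-26.0000, 0).

left endpoint -26.0000.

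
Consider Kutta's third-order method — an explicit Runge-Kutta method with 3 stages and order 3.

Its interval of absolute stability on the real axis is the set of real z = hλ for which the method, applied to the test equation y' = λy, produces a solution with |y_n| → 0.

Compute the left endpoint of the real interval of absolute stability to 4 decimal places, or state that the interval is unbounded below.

z* = -2.5127.

Set f=λy, z=hλ:
  order 3, 3-stage ⇒ R(z)=1+z+z^2/2+z^3/6
  (e.g. R(-1.6)=-0.00267, |R|=0.00267)

Find x<0 with |R(x)|<1.
x=-1.6: |R|=0.0027
|R(-2.4)|=0.8240 |R(-2.29)|=0.6694 |R(-1.02)|=0.3233
Bisect:
  x_lo=-2.9886 |R|=1.9717  x_hi=-0.1682 |R|=0.8451
  mid=-1.57844 |R|=0.01186 →hi
  mid=-2.28354 |R|=0.66087 →hi
  mid=-2.63609 |R|=1.21463 →lo
  mid=-2.45982 |R|=0.91507 →hi
  mid=-2.54795 |R|=1.05884 →lo
  mid=-2.50389 |R|=0.98549 →hi
  mid=-2.52592 |R|=1.02179 →lo
  ...
  [-2.51284,-2.51266] ⇒ x*=-2.5127
Interval (-2.5127, 0).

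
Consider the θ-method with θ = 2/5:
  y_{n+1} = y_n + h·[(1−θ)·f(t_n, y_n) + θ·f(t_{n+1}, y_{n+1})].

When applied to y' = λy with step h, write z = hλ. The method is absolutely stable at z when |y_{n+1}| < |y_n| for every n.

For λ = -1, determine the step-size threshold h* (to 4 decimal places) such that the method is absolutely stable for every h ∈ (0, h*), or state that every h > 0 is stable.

(-10.0000,0); λ=-1 ⇒ h* = (10)/1 = 10.0000.

On y'=λy, z=hλ:
  y_{n+1} = y_n + z·[3/5·y_n + 2/5·y_{n+1}] ⇒ (1 − 2/5z)y_{n+1} = (1 + 3/5z)y_n
  R(z) = (1 + 3/5z)/(1 − 2/5z).

Find x<0 with |R(x)|<1.
x=-0.73: |R|=0.4350
R=−1: 1+3/5x = −1+2/5x ⇒ -1/5x=2 ⇒ x=2/(-1/5)=-10.0000
Confirm numerically:
  x=-8.677: |R|=0.94082 <1
  x=-7.282: |R|=0.86107 <1
  x=-5.658: |R|=0.73388 <1
  x=-4.088: |R|=0.55131 <1
  x=-10.518: |R|=1.01990 >1
  x=-10.304: |R|=1.01187 >1
Interval (-10.0000, 0).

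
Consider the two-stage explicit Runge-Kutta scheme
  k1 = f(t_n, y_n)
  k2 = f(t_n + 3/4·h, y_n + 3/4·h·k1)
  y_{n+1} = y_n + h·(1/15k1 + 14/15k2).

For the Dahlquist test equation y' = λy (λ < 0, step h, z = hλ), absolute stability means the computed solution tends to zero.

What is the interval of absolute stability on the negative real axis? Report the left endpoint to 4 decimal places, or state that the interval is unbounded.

On y'=λy, z=hλ:
  k1=λy_n ⇒ h·k1=z·y_n;  k2=λ(1+3/4z)y_n ⇒ h·k2=z(1+3/4z)y_n
  y_{n+1}/y_n = 1 + 1/15z + 14/15z(1+3/4z) = 1 + z + 7/10z²
  R(z) = 1 + z + 7/10z².

Need |R(x)|<1, x<0.
x=-1.54: |R|=1.1201
R=1: x+7/10x²=0 ⇒ x=−10/7=-1.4286; min R=1−1/(4·7/10)=0.6429>−1
Confirm numerically:
  x=-1.223: |R|=0.82401 <1
  x=-0.975: |R|=0.69044 <1
  x=-0.636: |R|=0.64715 <1
  x=-1.580: |R|=1.16748 >1
  x=-1.499: |R|=1.07390 >1
So |R|<1 on (-1.4286, 0).

z∈(-1.4286,0).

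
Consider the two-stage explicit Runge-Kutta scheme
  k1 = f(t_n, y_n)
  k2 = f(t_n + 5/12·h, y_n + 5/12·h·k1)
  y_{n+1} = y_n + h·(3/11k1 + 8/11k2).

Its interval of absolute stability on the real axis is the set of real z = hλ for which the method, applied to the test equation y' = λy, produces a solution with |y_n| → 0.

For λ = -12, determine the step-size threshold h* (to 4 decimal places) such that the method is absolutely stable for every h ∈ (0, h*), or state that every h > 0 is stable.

Set f=λy, z=hλ:
  k1=λy_n ⇒ h·k1=z·y_n;  k2=λ(1+5/12z)y_n ⇒ h·k2=z(1+5/12z)y_n
  y_{n+1}/y_n = 1 + 3/11z + 8/11z(1+5/12z) = 1 + z + 10/33z²
  R(z) = 1 + z + 10/33z².

Need |R(x)|<1, x<0.
x=-1.26: |R|=0.2211
R=1: x+10/33x²=0 ⇒ x=−33/10=-3.3000; min R=1−1/(4·10/33)=0.1750>−1
Confirm numerically:
  x=-2.736: |R|=0.53239 <1
  x=-2.644: |R|=0.47440 <1
  x=-2.417: |R|=0.35327 <1
  x=-1.751: |R|=0.17809 <1
  x=-3.899: |R|=1.70773 >1
  x=-3.361: |R|=1.06213 >1
So |R|<1 on (-3.3000, 0).

(-3.3000,0); λ=-12 ⇒ h* = (33/10)/12 = 0.2750.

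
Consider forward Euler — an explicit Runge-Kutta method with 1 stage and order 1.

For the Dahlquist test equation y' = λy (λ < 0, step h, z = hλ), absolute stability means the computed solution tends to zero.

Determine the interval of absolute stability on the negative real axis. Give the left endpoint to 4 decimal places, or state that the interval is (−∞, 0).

With y'=λy (z=hλ):
  order 1, 1-stage ⇒ R(z)=1+z
  (e.g. R(-1.72)=-0.72000, |R|=0.72000)

Find x<0 with |R(x)|<1.
x=-1.72: |R|=0.7200
|R(-1.97)|=0.9700 |R(-1.94)|=0.9400 |R(-1.74)|=0.7400
Bisect:
  x_lo=-2.3437 |R|=1.3437  x_hi=-0.3760 |R|=0.6240
  mid=-1.35985 |R|=0.35985 →hi
  mid=-1.85177 |R|=0.85177 →hi
  mid=-2.09773 |R|=1.09773 →lo
  mid=-1.97475 |R|=0.97475 →hi
  mid=-2.03624 |R|=1.03624 →lo
  mid=-2.00550 |R|=1.00550 →lo
  mid=-1.99013 |R|=0.99013 →hi
  ...
  [-2.00009,-1.99997] ⇒ x*=-2.0000
Interval (-2.0000, 0).

z∈(-2.0000,0).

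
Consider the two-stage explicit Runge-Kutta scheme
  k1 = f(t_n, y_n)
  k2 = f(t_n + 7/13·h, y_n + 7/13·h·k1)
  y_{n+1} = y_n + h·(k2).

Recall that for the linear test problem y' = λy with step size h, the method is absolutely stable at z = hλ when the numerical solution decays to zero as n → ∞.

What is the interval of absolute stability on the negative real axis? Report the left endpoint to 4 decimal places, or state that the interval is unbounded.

Set f=λy, z=hλ:
  k1=λy_n ⇒ h·k1=z·y_n;  k2=λ(1+7/13z)y_n ⇒ h·k2=z(1+7/13z)y_n
  y_{n+1}/y_n = 1 + z(1+7/13z) = 1 + z + 7/13z²
  R(z) = 1 + z + 7/13z².

Boundary: |R(x)|=1, x<0.
x=-1.16: |R|=0.5646
R=1: x+7/13x²=0 ⇒ x=−13/7=-1.8571; min R=1−1/(4·7/13)=0.5357>−1
Confirm numerically:
  x=-1.416: |R|=0.66365 <1
  x=-1.329: |R|=0.62205 <1
  x=-1.136: |R|=0.55888 <1
  x=-0.880: |R|=0.53698 <1
  x=-2.303: |R|=1.55290 >1
  x=-2.298: |R|=1.54551 >1
Interval (-1.8571, 0).

z∈(-1.8571,0).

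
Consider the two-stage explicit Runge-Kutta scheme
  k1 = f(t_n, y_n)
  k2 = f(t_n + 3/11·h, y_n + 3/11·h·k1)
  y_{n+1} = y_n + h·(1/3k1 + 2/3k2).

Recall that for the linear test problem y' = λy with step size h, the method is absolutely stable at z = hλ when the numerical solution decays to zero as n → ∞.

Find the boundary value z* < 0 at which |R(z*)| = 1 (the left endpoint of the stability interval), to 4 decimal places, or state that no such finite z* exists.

On y'=λy, z=hλ:
  k1=λy_n ⇒ h·k1=z·y_n;  k2=λ(1+3/11z)y_n ⇒ h·k2=z(1+3/11z)y_n
  y_{n+1}/y_n = 1 + 1/3z + 2/3z(1+3/11z) = 1 + z + 2/11z²
  Hence R(z) = 1 + z + 2/11z².

Boundary: |R(x)|=1, x<0.
x=-0.96: |R|=0.2076
R=1: x+2/11x²=0 ⇒ x=−11/2=-5.5000; min R=1−1/(4·2/11)=-0.3750>−1
Confirm numerically:
  x=-5.470: |R|=0.97016 <1
  x=-5.081: |R|=0.61292 <1
  x=-4.901: |R|=0.46624 <1
  x=-4.199: |R|=0.00675 <1
  x=-5.773: |R|=1.28655 >1
  x=-5.738: |R|=1.24830 >1
Stable set (-5.5000, 0).

left endpoint -5.5000.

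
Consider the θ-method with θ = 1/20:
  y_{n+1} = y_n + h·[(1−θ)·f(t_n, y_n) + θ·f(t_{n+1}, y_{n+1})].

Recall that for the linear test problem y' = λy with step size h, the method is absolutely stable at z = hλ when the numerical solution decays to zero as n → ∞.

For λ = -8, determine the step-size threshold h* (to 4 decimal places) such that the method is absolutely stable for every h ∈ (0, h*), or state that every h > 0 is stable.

Set f=λy, z=hλ:
  y_{n+1} = y_n + z·[19/20·y_n + 1/20·y_{n+1}] ⇒ (1 − 1/20z)y_{n+1} = (1 + 19/20z)y_n
  ⇒ R(z) = (1 + 19/20z)/(1 − 1/20z).

Boundary: |R(x)|=1, x<0.
x=-0.89: |R|=0.1479
R=−1: 1+19/20x = −1+1/20x ⇒ -9/10x=2 ⇒ x=2/(-9/10)=-2.2222
Confirm numerically:
  x=-2.112: |R|=0.91027 <1
  x=-2.067: |R|=0.87339 <1
  x=-2.012: |R|=0.82809 <1
  x=-1.176: |R|=0.11069 <1
  x=-2.626: |R|=1.32122 >1
  x=-2.516: |R|=1.23486 >1
  x=-2.504: |R|=1.22538 >1
So |R|<1 on (-2.2222, 0).

(-2.2222,0); λ=-8 ⇒ h* = (20/9)/8 = 0.2778.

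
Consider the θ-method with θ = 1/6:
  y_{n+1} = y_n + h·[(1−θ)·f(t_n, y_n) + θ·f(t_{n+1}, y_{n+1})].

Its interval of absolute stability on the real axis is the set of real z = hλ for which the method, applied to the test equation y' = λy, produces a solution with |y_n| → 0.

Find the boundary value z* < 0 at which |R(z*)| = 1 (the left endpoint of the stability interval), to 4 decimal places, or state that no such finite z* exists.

left endpoint -3.0000.

Test eqn y'=λy, z=hλ:
  y_{n+1} = y_n + z·[5/6·y_n + 1/6·y_{n+1}] ⇒ (1 − 1/6z)y_{n+1} = (1 + 5/6z)y_n
  so R(z) = (1 + 5/6z)/(1 − 1/6z).

Find x<0 with |R(x)|<1.
x=-0.46: |R|=0.5728
R=−1: 1+5/6x = −1+1/6x ⇒ -2/3x=2 ⇒ x=2/(-2/3)=-3.0000
Confirm numerically:
  x=-2.314: |R|=0.66995 <1
  x=-1.982: |R|=0.48985 <1
  x=-1.669: |R|=0.30578 <1
  x=-1.309: |R|=0.07457 <1
  x=-3.505: |R|=1.21252 >1
  x=-3.089: |R|=1.03917 >1
  x=-3.042: |R|=1.01858 >1
Interval (-3.0000, 0).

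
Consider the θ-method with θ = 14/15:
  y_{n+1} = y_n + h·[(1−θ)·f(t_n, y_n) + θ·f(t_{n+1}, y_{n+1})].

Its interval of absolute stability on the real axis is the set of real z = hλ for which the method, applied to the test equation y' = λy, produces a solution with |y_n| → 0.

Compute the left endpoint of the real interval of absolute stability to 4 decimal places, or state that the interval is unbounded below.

Set f=λy, z=hλ:
  y_{n+1} = y_n + z·[1/15·y_n + 14/15·y_{n+1}] ⇒ (1 − 14/15z)y_{n+1} = (1 + 1/15z)y_n
  ⇒ R(z) = (1 + 1/15z)/(1 − 14/15z).

Need |R(x)|<1, x<0.
x=-0.55: |R|=0.6366
x=-2: |R|=0.3023
x=-10: |R|=0.0323
x=-100: |R|=0.0601
θ=14/15≥1/2 ⇒ |1+1/15x|<|1−14/15x| ∀x<0 ⇒ interval (−∞,0).

(−∞, 0) — no finite endpoint.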